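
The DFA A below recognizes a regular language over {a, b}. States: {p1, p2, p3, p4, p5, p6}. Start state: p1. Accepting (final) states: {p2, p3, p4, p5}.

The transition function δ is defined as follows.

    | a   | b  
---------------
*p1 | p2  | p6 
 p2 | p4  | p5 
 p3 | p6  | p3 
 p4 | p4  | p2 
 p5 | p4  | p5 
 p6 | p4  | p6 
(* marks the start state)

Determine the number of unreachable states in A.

1

BFS from p1 reaches {p1, p2, p4, p5, p6}; the 1 state(s) p3 are never visited.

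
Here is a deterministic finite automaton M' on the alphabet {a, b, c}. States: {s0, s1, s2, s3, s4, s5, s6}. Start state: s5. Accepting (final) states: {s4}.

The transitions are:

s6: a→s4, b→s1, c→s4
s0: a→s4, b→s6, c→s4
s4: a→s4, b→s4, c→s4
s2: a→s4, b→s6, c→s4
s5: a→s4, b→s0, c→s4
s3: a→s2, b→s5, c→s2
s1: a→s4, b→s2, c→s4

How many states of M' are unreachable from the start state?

1

Starting at s5 and following transitions, the reachable set is {s0, s1, s2, s4, s5, s6}. That leaves s3 unreachable — 1 in total.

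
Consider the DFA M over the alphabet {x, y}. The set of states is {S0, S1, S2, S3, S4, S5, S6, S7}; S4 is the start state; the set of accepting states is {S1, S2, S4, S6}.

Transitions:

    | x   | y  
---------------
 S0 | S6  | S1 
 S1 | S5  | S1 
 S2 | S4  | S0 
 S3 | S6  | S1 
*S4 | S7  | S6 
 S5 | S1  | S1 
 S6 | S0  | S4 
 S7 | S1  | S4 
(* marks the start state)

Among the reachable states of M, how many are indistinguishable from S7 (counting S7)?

First remove the unreachable states {S2,S3}; 6 states remain.
P0 = {S1,S4,S6} | {S0,S5,S7}.
The partition is now stable with 2 blocks: {S1,S4,S6} | {S0,S5,S7}.
The equivalence class containing S7 is {S0,S5,S7}, of size 3.

3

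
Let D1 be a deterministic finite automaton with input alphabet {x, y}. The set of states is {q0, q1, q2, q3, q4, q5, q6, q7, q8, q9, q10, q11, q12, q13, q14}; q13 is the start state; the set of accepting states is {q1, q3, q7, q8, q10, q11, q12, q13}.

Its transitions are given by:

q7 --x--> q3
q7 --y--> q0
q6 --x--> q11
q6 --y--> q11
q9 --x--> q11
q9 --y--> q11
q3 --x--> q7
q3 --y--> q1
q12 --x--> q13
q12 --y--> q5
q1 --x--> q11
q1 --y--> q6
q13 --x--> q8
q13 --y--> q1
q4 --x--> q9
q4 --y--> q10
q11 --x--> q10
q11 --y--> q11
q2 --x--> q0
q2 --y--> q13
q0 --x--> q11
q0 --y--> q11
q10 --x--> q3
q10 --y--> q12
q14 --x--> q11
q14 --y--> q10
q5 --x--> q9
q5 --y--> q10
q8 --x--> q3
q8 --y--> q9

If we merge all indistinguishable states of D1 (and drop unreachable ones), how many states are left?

First remove the unreachable states {q2,q4,q14}; 12 states remain.
P0 = {q1,q3,q7,q8,q10,q11,q12,q13} | {q0,q5,q6,q9}.
On input y, block {q1,q3,q7,q8,q10,q11,q12,q13} splits into {q1,q7,q8,q12} and {q3,q10,q11,q13}.
Refine {q0,q5,q6,q9} on symbol x: members go to different blocks, giving {q0,q6,q9} and {q5}.
Refine {q1,q7,q8,q12} on symbol y: members go to different blocks, giving {q1,q7,q8} and {q12}.
On input x, block {q3,q10,q11,q13} splits into {q3,q13} and {q10,q11}.
Split {q1,q7,q8} by δ(·,x) → {q7,q8} and {q1}.
Split {q10,q11} by δ(·,x) → {q10} and {q11}.
The partition is now stable with 8 blocks: {q7,q8} | {q0,q6,q9} | {q3,q13} | {q5} | {q12} | {q10} | {q1} | {q11}.

8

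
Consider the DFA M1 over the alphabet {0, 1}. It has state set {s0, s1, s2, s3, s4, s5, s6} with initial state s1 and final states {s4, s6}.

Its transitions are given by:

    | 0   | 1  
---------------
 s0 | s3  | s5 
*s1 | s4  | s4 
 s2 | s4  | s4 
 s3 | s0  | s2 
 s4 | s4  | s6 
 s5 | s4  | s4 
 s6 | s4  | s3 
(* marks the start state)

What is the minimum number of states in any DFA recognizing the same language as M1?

4

P0 = {s4,s6} | {s0,s1,s2,s3,s5}.
On input 1, block {s4,s6} splits into {s4} and {s6}.
Refine {s0,s1,s2,s3,s5} on symbol 0: members go to different blocks, giving {s1,s2,s5} and {s0,s3}.
Stable partition: {s4} | {s1,s2,s5} | {s6} | {s0,s3} — 4 equivalence classes.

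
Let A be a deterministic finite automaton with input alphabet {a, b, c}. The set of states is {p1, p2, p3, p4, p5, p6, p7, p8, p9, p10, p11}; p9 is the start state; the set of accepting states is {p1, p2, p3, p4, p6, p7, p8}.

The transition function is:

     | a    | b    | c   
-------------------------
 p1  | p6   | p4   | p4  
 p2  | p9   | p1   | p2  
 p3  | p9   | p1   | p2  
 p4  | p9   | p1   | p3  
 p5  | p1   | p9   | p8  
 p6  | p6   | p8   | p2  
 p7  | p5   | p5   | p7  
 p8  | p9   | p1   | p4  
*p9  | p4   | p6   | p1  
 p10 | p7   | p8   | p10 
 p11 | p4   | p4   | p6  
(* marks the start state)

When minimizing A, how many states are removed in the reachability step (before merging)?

4

No path from p9 leads to p5, p7, p10, p11; the other 7 states are all reachable.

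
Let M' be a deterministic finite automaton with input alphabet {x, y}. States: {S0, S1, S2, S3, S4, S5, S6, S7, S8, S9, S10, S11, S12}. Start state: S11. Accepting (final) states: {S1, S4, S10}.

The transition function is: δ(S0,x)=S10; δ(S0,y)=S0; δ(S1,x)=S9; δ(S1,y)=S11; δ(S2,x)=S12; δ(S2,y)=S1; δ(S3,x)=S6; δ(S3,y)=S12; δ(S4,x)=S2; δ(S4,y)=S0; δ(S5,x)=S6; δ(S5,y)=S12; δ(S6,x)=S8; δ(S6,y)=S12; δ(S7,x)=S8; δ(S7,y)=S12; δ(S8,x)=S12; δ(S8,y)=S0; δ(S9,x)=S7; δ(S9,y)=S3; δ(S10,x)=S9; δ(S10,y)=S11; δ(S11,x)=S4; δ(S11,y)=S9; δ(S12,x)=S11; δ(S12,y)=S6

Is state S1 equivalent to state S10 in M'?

Reachable states from the start: {S0,S1,S2,S3,S4,S6,S7,S8,S9,S10,S11,S12}. Unreachable: {S5} — drop them.
Initial partition by acceptance: {S1,S4,S10} | {S0,S2,S3,S6,S7,S8,S9,S11,S12}.
Split {S0,S2,S3,S6,S7,S8,S9,S11,S12} by δ(·,x) → {S2,S3,S6,S7,S8,S9,S12} and {S0,S11}.
Split {S2,S3,S6,S7,S8,S9,S12} by δ(·,x) → {S2,S3,S6,S7,S8,S9} and {S12}.
Refine {S2,S3,S6,S7,S8,S9} on symbol x: members go to different blocks, giving {S3,S6,S7,S9} and {S2,S8}.
Split {S1,S4,S10} by δ(·,x) → {S1,S10} and {S4}.
On input x, block {S3,S6,S7,S9} splits into {S3,S9} and {S6,S7}.
Refine {S3,S9} on symbol y: members go to different blocks, giving {S3} and {S9}.
Refine {S0,S11} on symbol x: members go to different blocks, giving {S0} and {S11}.
On input y, block {S2,S8} splits into {S2} and {S8}.
No further refinement is possible. Final partition (10 blocks): {S1,S10} | {S3} | {S0} | {S12} | {S2} | {S4} | {S6,S7} | {S9} | {S11} | {S8}.
S1 and S10 lie in the same block of the stable partition, so they are equivalent — no string distinguishes them.

Yes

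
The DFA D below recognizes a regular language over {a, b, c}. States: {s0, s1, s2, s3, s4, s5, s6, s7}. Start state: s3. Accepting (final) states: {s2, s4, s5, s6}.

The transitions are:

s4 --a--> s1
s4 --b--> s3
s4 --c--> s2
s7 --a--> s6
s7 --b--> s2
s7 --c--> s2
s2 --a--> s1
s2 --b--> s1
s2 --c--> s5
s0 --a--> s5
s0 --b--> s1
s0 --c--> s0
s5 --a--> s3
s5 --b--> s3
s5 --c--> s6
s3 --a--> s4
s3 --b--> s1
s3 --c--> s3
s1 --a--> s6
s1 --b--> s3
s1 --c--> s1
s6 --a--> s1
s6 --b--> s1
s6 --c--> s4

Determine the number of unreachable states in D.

BFS from s3 reaches {s1, s2, s3, s4, s5, s6}; the 2 state(s) s0, s7 are never visited.

2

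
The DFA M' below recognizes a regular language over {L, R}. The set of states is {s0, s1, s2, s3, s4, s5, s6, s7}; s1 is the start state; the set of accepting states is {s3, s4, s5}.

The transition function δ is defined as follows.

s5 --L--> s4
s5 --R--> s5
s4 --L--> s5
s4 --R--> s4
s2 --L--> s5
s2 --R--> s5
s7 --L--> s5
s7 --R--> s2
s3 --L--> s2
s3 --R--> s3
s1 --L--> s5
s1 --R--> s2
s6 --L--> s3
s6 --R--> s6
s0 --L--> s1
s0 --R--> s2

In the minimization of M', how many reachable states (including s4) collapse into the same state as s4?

Reachable states from the start: {s1,s2,s4,s5}. Unreachable: {s0,s3,s6,s7} — drop them.
Start with accepting vs non-accepting: {s4,s5} | {s1,s2}.
Refine {s1,s2} on symbol R: members go to different blocks, giving {s1} and {s2}.
Stable partition: {s4,s5} | {s1} | {s2} — 3 equivalence classes.
The equivalence class containing s4 is {s4,s5}, of size 2.

2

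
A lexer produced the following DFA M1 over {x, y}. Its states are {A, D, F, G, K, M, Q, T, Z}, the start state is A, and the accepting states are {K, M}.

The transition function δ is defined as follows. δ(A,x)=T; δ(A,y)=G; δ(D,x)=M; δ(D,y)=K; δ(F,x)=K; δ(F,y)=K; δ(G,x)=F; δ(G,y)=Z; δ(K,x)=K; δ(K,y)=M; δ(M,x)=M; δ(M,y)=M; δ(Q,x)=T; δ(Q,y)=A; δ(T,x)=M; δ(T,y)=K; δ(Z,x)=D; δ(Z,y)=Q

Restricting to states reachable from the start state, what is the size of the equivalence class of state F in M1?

3

Every state is reachable, so we keep all 9.
Initial partition by acceptance: {K,M} | {A,D,F,G,Q,T,Z}.
Split {A,D,F,G,Q,T,Z} by δ(·,x) → {A,G,Q,Z} and {D,F,T}.
The partition is now stable with 3 blocks: {K,M} | {A,G,Q,Z} | {D,F,T}.
State F belongs to the block {D,F,T}, which has 3 states.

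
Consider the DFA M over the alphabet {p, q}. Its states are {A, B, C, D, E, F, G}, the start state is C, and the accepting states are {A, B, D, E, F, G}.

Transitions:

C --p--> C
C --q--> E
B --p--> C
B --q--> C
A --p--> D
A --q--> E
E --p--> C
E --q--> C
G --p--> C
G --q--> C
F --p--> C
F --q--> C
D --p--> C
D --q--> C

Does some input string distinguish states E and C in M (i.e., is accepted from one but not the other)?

Yes

Reachable states from the start: {C,E}. Unreachable: {A,B,D,F,G} — drop them.
Initial partition by acceptance: {E} | {C}.
No further refinement is possible. Final partition (2 blocks): {E} | {C}.
E and C end up in different blocks, so they are distinguishable. For instance, the string 'ε' is accepted from only E.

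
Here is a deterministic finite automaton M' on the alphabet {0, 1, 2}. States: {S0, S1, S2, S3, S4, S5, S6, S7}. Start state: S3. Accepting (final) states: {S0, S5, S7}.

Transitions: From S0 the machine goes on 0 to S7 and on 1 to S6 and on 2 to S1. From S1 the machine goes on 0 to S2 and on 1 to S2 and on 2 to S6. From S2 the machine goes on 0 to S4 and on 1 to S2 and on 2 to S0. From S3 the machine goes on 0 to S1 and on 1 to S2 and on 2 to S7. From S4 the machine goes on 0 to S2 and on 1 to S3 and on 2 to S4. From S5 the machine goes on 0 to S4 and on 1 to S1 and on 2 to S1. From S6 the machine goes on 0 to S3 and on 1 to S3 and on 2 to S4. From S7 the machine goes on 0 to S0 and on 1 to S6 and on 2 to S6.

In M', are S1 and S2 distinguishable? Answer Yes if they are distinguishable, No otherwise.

Yes

Reachable states from the start: {S0,S1,S2,S3,S4,S6,S7}. Unreachable: {S5} — drop them.
Start with accepting vs non-accepting: {S0,S7} | {S1,S2,S3,S4,S6}.
Split {S1,S2,S3,S4,S6} by δ(·,2) → {S1,S4,S6} and {S2,S3}.
Stable partition: {S0,S7} | {S1,S4,S6} | {S2,S3} — 3 equivalence classes.
S1 and S2 end up in different blocks, so they are distinguishable. For instance, the string '2' is accepted from only S2.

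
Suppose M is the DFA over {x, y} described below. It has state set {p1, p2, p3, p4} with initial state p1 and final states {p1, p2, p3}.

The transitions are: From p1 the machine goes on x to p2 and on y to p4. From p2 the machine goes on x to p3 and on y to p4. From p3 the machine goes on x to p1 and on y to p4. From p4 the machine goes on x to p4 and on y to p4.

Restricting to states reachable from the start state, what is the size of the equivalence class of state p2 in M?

3

Start with accepting vs non-accepting: {p1,p2,p3} | {p4}.
The partition is now stable with 2 blocks: {p1,p2,p3} | {p4}.
State p2 belongs to the block {p1,p2,p3}, which has 3 states.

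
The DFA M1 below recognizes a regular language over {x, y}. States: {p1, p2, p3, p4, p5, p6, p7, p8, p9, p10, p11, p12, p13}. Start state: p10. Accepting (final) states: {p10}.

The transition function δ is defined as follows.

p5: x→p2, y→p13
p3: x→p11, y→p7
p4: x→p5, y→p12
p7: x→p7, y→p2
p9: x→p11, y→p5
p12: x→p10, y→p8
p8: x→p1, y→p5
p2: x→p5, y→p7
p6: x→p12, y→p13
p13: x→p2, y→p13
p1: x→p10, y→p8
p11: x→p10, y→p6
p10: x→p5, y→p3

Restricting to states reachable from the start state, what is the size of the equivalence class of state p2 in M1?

4

Reachable states from the start: {p1,p2,p3,p5,p6,p7,p8,p10,p11,p12,p13}. Unreachable: {p4,p9} — drop them.
Start with accepting vs non-accepting: {p10} | {p1,p2,p3,p5,p6,p7,p8,p11,p12,p13}.
Split {p1,p2,p3,p5,p6,p7,p8,p11,p12,p13} by δ(·,x) → {p2,p3,p5,p6,p7,p8,p13} and {p1,p11,p12}.
Split {p2,p3,p5,p6,p7,p8,p13} by δ(·,x) → {p2,p5,p7,p13} and {p3,p6,p8}.
The partition is now stable with 4 blocks: {p10} | {p2,p5,p7,p13} | {p1,p11,p12} | {p3,p6,p8}.
The equivalence class containing p2 is {p2,p5,p7,p13}, of size 4.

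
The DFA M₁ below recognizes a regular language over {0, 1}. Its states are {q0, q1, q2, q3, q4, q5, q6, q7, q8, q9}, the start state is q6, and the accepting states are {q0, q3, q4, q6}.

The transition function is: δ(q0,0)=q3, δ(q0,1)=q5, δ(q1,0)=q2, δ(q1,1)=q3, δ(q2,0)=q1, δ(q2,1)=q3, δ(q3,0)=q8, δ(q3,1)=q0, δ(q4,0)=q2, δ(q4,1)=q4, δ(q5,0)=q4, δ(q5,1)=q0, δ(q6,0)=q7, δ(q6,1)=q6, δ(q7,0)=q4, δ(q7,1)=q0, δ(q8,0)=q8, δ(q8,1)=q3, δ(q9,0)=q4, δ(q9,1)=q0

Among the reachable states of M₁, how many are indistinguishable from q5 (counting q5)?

2

First remove the unreachable states {q9}; 9 states remain.
P0 = {q0,q3,q4,q6} | {q1,q2,q5,q7,q8}.
Refine {q0,q3,q4,q6} on symbol 0: members go to different blocks, giving {q3,q4,q6} and {q0}.
Refine {q3,q4,q6} on symbol 1: members go to different blocks, giving {q4,q6} and {q3}.
Split {q1,q2,q5,q7,q8} by δ(·,0) → {q1,q2,q8} and {q5,q7}.
Refine {q4,q6} on symbol 0: members go to different blocks, giving {q4} and {q6}.
No further refinement is possible. Final partition (6 blocks): {q4} | {q1,q2,q8} | {q0} | {q3} | {q5,q7} | {q6}.
The equivalence class containing q5 is {q5,q7}, of size 2.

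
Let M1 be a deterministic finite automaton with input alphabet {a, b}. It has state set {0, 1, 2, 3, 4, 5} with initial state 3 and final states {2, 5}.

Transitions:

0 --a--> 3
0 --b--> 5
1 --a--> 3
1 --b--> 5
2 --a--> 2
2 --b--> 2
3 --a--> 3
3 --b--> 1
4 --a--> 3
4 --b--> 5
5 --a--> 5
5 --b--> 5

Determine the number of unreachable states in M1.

Starting at 3 and following transitions, the reachable set is {1, 3, 5}. That leaves 0, 2, 4 unreachable — 3 in total.

3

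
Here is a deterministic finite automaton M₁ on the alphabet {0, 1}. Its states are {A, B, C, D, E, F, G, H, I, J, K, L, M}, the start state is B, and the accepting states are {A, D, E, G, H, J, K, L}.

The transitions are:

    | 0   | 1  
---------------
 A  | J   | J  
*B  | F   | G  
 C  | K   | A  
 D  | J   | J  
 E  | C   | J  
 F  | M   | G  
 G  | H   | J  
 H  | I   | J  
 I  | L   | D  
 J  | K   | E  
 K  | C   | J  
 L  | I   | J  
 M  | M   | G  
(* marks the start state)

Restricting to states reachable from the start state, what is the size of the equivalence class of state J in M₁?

1

Initial partition by acceptance: {A,D,E,G,H,J,K,L} | {B,C,F,I,M}.
Split {A,D,E,G,H,J,K,L} by δ(·,0) → {A,D,G,J} and {E,H,K,L}.
Refine {A,D,G,J} on symbol 0: members go to different blocks, giving {A,D} and {G,J}.
Split {B,C,F,I,M} by δ(·,0) → {B,F,M} and {C,I}.
Split {G,J} by δ(·,1) → {G} and {J}.
Stable partition: {A,D} | {B,F,M} | {E,H,K,L} | {G} | {C,I} | {J} — 6 equivalence classes.
State J belongs to the block {J}, which has 1 states.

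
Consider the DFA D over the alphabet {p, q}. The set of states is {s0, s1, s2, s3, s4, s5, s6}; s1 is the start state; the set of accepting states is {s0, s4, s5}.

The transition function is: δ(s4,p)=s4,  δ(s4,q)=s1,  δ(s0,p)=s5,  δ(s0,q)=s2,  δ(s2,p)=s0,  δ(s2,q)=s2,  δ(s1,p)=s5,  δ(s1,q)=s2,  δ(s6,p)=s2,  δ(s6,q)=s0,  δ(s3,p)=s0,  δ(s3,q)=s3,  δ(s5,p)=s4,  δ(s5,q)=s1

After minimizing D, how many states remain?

2

Reachable states from the start: {s0,s1,s2,s4,s5}. Unreachable: {s3,s6} — drop them.
P0 = {s0,s4,s5} | {s1,s2}.
The partition is now stable with 2 blocks: {s0,s4,s5} | {s1,s2}.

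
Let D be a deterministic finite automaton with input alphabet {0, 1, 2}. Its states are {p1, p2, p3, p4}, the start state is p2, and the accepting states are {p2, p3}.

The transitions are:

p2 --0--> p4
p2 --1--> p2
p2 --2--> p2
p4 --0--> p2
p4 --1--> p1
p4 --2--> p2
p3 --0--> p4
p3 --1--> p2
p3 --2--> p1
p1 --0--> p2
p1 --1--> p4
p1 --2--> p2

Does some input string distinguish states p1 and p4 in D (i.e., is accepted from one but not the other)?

First remove the unreachable states {p3}; 3 states remain.
Initial partition by acceptance: {p2} | {p1,p4}.
The partition is now stable with 2 blocks: {p2} | {p1,p4}.
p1 and p4 lie in the same block of the stable partition, so they are equivalent — no string distinguishes them.

No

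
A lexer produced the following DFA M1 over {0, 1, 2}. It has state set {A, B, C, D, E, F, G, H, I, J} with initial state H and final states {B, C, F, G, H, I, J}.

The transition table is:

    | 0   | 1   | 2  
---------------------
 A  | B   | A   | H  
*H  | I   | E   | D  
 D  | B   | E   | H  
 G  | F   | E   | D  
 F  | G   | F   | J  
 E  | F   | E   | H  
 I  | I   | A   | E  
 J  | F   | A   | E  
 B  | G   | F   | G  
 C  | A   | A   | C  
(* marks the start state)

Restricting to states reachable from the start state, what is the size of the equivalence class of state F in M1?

2

States {C} cannot be reached from the start state, so discard them.
Initial partition by acceptance: {B,F,G,H,I,J} | {A,D,E}.
Split {B,F,G,H,I,J} by δ(·,1) → {G,H,I,J} and {B,F}.
Split {G,H,I,J} by δ(·,0) → {G,J} and {H,I}.
The partition is now stable with 4 blocks: {G,J} | {A,D,E} | {B,F} | {H,I}.
The equivalence class containing F is {B,F}, of size 2.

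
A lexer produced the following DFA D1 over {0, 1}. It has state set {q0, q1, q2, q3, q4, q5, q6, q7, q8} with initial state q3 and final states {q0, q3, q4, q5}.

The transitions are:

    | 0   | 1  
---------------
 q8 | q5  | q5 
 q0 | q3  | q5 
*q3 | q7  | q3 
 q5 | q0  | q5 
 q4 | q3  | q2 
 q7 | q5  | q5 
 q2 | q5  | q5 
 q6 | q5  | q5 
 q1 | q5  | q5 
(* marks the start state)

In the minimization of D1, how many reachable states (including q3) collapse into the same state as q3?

1

Reachable states from the start: {q0,q3,q5,q7}. Unreachable: {q1,q2,q4,q6,q8} — drop them.
P0 = {q0,q3,q5} | {q7}.
Split {q0,q3,q5} by δ(·,0) → {q0,q5} and {q3}.
Refine {q0,q5} on symbol 0: members go to different blocks, giving {q0} and {q5}.
No further refinement is possible. Final partition (4 blocks): {q0} | {q7} | {q3} | {q5}.
The equivalence class containing q3 is {q3}, of size 1.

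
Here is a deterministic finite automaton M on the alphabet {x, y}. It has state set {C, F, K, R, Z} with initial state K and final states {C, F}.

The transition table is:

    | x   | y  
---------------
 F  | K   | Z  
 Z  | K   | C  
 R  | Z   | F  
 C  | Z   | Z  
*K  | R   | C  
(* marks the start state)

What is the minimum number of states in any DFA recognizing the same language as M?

Start with accepting vs non-accepting: {C,F} | {K,R,Z}.
No further refinement is possible. Final partition (2 blocks): {C,F} | {K,R,Z}.

2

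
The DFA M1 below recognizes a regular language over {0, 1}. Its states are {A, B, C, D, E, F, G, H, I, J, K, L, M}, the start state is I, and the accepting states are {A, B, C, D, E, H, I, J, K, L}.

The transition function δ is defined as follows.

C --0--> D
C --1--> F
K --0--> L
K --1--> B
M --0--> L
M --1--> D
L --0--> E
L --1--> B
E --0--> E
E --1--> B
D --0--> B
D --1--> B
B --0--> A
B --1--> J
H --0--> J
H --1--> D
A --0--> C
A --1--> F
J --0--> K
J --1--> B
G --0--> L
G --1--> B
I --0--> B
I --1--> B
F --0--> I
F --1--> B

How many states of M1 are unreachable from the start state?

No path from I leads to G, H, M; the other 10 states are all reachable.

3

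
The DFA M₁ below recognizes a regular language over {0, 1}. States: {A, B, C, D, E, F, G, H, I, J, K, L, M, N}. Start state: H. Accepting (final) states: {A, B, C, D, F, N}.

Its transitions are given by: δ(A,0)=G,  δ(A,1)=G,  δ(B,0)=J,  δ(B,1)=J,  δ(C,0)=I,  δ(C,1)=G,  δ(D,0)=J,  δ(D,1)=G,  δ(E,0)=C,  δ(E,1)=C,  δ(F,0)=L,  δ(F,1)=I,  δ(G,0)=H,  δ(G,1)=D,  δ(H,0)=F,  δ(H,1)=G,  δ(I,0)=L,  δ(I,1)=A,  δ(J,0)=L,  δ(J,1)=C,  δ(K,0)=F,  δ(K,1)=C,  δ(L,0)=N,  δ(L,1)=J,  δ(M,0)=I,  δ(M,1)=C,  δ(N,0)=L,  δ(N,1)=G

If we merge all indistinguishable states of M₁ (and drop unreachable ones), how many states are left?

4

Reachable states from the start: {A,C,D,F,G,H,I,J,L,N}. Unreachable: {B,E,K,M} — drop them.
Start with accepting vs non-accepting: {A,C,D,F,N} | {G,H,I,J,L}.
On input 0, block {G,H,I,J,L} splits into {G,I,J} and {H,L}.
Split {A,C,D,F,N} by δ(·,0) → {A,C,D} and {F,N}.
The partition is now stable with 4 blocks: {A,C,D} | {G,I,J} | {H,L} | {F,N}.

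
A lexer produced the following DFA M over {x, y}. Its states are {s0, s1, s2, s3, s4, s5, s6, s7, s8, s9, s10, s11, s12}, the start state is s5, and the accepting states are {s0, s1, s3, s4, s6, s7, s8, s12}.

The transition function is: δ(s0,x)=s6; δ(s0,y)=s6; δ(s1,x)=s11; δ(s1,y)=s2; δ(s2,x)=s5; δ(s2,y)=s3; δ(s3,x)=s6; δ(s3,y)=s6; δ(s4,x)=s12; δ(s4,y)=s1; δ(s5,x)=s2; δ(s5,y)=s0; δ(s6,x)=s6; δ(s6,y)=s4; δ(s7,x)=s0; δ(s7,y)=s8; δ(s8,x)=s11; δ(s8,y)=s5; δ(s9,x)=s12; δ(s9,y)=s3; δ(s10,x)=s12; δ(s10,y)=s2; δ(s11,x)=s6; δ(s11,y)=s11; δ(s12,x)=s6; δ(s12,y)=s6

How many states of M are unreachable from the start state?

4

Starting at s5 and following transitions, the reachable set is {s0, s1, s2, s3, s4, s5, s6, s11, s12}. That leaves s7, s8, s9, s10 unreachable — 4 in total.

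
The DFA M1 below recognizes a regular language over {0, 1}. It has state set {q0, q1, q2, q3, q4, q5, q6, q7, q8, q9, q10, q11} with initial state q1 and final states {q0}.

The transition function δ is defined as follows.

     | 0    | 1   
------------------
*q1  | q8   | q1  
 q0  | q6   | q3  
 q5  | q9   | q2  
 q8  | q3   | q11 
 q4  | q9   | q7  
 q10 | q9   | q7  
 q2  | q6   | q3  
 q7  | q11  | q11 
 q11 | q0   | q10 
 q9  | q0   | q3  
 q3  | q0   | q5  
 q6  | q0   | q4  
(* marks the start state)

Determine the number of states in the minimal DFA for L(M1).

6

Initial partition by acceptance: {q0} | {q1,q2,q3,q4,q5,q6,q7,q8,q9,q10,q11}.
Split {q1,q2,q3,q4,q5,q6,q7,q8,q9,q10,q11} by δ(·,0) → {q1,q2,q4,q5,q7,q8,q10} and {q3,q6,q9,q11}.
On input 0, block {q1,q2,q4,q5,q7,q8,q10} splits into {q2,q4,q5,q7,q8,q10} and {q1}.
Split {q2,q4,q5,q7,q8,q10} by δ(·,1) → {q2,q7,q8} and {q4,q5,q10}.
On input 1, block {q3,q6,q9,q11} splits into {q3,q6,q11} and {q9}.
No further refinement is possible. Final partition (6 blocks): {q0} | {q2,q7,q8} | {q3,q6,q11} | {q1} | {q4,q5,q10} | {q9}.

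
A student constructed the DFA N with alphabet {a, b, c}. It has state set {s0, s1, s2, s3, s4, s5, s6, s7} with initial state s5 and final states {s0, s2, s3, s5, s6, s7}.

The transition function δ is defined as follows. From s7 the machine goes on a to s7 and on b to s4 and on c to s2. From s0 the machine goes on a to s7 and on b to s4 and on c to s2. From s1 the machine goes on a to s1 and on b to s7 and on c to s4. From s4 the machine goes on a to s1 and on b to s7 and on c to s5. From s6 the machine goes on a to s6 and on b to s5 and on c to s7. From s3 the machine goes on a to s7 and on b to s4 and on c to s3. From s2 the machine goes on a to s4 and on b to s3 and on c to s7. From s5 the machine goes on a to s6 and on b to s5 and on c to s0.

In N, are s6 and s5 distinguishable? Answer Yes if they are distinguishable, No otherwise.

No

All states are reachable from the start state.
Initial partition by acceptance: {s0,s2,s3,s5,s6,s7} | {s1,s4}.
Refine {s0,s2,s3,s5,s6,s7} on symbol a: members go to different blocks, giving {s0,s3,s5,s6,s7} and {s2}.
Refine {s0,s3,s5,s6,s7} on symbol b: members go to different blocks, giving {s0,s3,s7} and {s5,s6}.
Refine {s0,s3,s7} on symbol c: members go to different blocks, giving {s0,s7} and {s3}.
On input c, block {s1,s4} splits into {s1} and {s4}.
Stable partition: {s0,s7} | {s1} | {s2} | {s5,s6} | {s3} | {s4} — 6 equivalence classes.
s6 and s5 lie in the same block of the stable partition, so they are equivalent — no string distinguishes them.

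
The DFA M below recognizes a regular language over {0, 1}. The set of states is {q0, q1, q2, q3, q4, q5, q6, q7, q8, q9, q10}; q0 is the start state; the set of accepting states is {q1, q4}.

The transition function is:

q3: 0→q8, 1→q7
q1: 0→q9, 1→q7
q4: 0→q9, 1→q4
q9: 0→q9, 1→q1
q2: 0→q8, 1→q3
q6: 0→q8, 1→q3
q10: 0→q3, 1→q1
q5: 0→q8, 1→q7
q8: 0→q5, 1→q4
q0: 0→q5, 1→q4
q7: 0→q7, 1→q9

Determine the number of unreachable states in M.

Starting at q0 and following transitions, the reachable set is {q0, q1, q4, q5, q7, q8, q9}. That leaves q2, q3, q6, q10 unreachable — 4 in total.

4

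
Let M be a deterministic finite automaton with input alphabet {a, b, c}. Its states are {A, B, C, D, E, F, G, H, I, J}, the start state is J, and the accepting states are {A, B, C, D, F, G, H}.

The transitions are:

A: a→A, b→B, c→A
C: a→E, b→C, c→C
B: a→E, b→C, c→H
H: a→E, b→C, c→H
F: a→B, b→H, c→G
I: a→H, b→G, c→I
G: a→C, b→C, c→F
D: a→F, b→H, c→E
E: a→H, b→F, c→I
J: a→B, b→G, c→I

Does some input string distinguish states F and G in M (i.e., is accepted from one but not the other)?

No

First remove the unreachable states {A,D}; 8 states remain.
Start with accepting vs non-accepting: {B,C,F,G,H} | {E,I,J}.
Refine {B,C,F,G,H} on symbol a: members go to different blocks, giving {B,C,H} and {F,G}.
Stable partition: {B,C,H} | {E,I,J} | {F,G} — 3 equivalence classes.
F and G lie in the same block of the stable partition, so they are equivalent — no string distinguishes them.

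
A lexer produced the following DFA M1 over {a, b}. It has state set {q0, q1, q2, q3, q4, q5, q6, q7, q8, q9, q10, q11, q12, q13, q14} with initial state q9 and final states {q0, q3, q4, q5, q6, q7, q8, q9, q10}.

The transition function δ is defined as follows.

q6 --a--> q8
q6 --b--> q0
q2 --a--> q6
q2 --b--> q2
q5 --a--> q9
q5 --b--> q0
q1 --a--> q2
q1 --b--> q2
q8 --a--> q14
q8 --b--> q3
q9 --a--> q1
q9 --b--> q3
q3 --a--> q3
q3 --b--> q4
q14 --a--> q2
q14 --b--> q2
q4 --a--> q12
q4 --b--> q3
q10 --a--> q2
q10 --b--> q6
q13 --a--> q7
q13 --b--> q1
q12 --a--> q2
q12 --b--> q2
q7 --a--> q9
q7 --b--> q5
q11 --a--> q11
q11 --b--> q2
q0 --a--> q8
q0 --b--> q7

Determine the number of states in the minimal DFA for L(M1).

Reachable states from the start: {q0,q1,q2,q3,q4,q5,q6,q7,q8,q9,q12,q14}. Unreachable: {q10,q11,q13} — drop them.
Initial partition by acceptance: {q0,q3,q4,q5,q6,q7,q8,q9} | {q1,q2,q12,q14}.
Refine {q0,q3,q4,q5,q6,q7,q8,q9} on symbol a: members go to different blocks, giving {q0,q3,q5,q6,q7} and {q4,q8,q9}.
Split {q0,q3,q5,q6,q7} by δ(·,a) → {q0,q5,q6,q7} and {q3}.
On input a, block {q1,q2,q12,q14} splits into {q1,q12,q14} and {q2}.
The partition is now stable with 5 blocks: {q0,q5,q6,q7} | {q1,q12,q14} | {q4,q8,q9} | {q3} | {q2}.

5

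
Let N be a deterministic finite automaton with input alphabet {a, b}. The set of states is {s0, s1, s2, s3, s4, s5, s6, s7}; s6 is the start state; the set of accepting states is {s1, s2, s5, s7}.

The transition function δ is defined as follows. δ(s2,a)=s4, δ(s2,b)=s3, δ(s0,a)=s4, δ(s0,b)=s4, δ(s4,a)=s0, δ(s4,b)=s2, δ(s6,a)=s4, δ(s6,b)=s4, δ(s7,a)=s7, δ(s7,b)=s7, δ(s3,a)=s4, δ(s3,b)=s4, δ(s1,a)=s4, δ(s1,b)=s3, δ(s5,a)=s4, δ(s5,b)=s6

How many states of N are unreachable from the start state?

BFS from s6 reaches {s0, s2, s3, s4, s6}; the 3 state(s) s1, s5, s7 are never visited.

3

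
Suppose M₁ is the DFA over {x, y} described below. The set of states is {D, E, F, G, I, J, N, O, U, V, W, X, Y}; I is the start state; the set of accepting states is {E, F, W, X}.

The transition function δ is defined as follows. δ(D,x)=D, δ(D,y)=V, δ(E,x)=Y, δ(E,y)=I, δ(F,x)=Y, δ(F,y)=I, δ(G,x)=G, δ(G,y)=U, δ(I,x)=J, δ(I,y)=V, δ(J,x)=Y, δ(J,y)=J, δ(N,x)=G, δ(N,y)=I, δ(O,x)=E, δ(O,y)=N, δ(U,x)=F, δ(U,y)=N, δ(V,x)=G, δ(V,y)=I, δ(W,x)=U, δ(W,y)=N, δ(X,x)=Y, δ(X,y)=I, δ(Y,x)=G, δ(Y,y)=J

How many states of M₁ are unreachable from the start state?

BFS from I reaches {F, G, I, J, N, U, V, Y}; the 5 state(s) D, E, O, W, X are never visited.

5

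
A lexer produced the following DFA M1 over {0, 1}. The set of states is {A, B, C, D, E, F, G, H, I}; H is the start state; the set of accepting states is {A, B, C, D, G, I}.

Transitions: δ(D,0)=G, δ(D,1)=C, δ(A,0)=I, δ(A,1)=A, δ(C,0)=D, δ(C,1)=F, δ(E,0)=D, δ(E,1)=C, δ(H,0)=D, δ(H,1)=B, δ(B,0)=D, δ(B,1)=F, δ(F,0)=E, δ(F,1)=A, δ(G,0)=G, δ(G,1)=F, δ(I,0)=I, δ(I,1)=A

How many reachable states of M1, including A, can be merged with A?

2

All states are reachable from the start state.
Start with accepting vs non-accepting: {A,B,C,D,G,I} | {E,F,H}.
On input 1, block {A,B,C,D,G,I} splits into {A,D,I} and {B,C,G}.
On input 0, block {A,D,I} splits into {A,I} and {D}.
Refine {E,F,H} on symbol 0: members go to different blocks, giving {E,H} and {F}.
Refine {B,C,G} on symbol 0: members go to different blocks, giving {B,C} and {G}.
The partition is now stable with 6 blocks: {A,I} | {E,H} | {B,C} | {D} | {F} | {G}.
State A belongs to the block {A,I}, which has 2 states.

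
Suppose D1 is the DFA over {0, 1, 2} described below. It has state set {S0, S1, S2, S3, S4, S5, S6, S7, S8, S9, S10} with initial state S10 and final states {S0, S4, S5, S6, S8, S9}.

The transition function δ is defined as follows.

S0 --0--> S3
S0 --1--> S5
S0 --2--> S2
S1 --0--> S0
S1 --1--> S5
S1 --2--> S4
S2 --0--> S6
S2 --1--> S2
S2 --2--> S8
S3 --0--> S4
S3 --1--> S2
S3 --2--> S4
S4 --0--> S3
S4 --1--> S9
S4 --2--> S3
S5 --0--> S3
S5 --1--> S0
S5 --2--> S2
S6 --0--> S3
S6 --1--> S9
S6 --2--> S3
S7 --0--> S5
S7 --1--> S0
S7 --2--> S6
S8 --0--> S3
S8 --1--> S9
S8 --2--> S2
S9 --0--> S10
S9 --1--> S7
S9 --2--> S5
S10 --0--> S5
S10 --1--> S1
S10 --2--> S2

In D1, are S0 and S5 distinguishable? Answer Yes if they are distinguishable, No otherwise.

P0 = {S0,S4,S5,S6,S8,S9} | {S1,S2,S3,S7,S10}.
Split {S0,S4,S5,S6,S8,S9} by δ(·,1) → {S0,S4,S5,S6,S8} and {S9}.
Split {S0,S4,S5,S6,S8} by δ(·,1) → {S4,S6,S8} and {S0,S5}.
On input 0, block {S1,S2,S3,S7,S10} splits into {S1,S7,S10} and {S2,S3}.
Split {S1,S7,S10} by δ(·,1) → {S1,S7} and {S10}.
The partition is now stable with 6 blocks: {S4,S6,S8} | {S1,S7} | {S9} | {S0,S5} | {S2,S3} | {S10}.
S0 and S5 lie in the same block of the stable partition, so they are equivalent — no string distinguishes them.

No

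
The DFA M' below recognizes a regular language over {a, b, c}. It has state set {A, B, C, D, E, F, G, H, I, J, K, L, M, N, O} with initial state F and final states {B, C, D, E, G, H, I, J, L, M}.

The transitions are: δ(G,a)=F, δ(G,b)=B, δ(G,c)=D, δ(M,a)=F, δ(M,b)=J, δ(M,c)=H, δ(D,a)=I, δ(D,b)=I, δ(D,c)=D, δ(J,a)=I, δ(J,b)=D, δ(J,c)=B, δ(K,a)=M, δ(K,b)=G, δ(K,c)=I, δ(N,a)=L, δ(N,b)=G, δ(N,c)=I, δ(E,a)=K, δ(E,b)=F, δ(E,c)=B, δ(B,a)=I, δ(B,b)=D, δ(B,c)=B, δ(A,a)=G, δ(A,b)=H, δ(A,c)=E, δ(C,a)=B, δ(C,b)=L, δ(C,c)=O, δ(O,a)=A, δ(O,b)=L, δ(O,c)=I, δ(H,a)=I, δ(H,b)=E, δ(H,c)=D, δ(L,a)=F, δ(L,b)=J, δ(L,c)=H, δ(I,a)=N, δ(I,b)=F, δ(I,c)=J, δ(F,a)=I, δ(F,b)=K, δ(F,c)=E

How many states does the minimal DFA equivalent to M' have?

States {A,C,O} cannot be reached from the start state, so discard them.
Initial partition by acceptance: {B,D,E,G,H,I,J,L,M} | {F,K,N}.
Split {B,D,E,G,H,I,J,L,M} by δ(·,a) → {E,G,I,L,M} and {B,D,H,J}.
Split {E,G,I,L,M} by δ(·,b) → {G,L,M} and {E,I}.
Split {F,K,N} by δ(·,a) → {K,N} and {F}.
Split {B,D,H,J} by δ(·,b) → {B,J} and {D,H}.
The partition is now stable with 6 blocks: {G,L,M} | {K,N} | {B,J} | {E,I} | {F} | {D,H}.

6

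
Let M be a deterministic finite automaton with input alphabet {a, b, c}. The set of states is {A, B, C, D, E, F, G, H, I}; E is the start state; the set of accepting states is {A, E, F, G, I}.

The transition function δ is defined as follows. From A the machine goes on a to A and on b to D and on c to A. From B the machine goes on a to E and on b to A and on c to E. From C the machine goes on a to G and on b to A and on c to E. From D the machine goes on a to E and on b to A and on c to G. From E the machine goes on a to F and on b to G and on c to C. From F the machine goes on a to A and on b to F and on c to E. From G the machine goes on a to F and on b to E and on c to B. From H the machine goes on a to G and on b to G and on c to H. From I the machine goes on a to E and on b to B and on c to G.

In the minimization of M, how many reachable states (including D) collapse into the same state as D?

3

First remove the unreachable states {H,I}; 7 states remain.
Initial partition by acceptance: {A,E,F,G} | {B,C,D}.
On input b, block {A,E,F,G} splits into {E,F,G} and {A}.
On input a, block {E,F,G} splits into {E,G} and {F}.
Stable partition: {E,G} | {B,C,D} | {A} | {F} — 4 equivalence classes.
The equivalence class containing D is {B,C,D}, of size 3.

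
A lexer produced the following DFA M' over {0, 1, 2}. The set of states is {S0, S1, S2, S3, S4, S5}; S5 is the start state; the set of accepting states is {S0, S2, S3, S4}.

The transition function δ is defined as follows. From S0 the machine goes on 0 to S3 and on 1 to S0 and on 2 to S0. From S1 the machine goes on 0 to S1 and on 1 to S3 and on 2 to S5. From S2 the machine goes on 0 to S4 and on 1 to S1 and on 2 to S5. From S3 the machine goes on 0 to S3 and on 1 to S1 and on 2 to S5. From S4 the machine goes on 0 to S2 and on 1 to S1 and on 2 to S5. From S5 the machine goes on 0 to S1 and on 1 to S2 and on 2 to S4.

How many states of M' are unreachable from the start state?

No path from S5 leads to S0; the other 5 states are all reachable.

1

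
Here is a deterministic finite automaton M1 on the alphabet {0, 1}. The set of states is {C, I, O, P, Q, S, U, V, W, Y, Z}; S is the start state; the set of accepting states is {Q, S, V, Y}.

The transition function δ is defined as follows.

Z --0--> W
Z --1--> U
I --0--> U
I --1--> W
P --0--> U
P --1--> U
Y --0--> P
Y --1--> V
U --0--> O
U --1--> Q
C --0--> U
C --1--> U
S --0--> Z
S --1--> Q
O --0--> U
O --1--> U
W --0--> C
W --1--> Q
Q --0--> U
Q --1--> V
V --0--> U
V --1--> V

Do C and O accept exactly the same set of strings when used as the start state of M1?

Yes

First remove the unreachable states {I,P,Y}; 8 states remain.
P0 = {Q,S,V} | {C,O,U,W,Z}.
Refine {C,O,U,W,Z} on symbol 1: members go to different blocks, giving {C,O,Z} and {U,W}.
Refine {Q,S,V} on symbol 0: members go to different blocks, giving {Q,V} and {S}.
The partition is now stable with 4 blocks: {Q,V} | {C,O,Z} | {U,W} | {S}.
C and O lie in the same block of the stable partition, so they are equivalent — no string distinguishes them.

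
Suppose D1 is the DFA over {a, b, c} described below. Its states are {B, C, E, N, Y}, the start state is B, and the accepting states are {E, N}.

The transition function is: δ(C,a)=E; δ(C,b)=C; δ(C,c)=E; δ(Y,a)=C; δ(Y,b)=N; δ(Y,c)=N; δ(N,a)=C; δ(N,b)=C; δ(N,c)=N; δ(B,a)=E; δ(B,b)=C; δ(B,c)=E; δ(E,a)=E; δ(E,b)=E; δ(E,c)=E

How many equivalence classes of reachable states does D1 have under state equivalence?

2

States {N,Y} cannot be reached from the start state, so discard them.
P0 = {E} | {B,C}.
No further refinement is possible. Final partition (2 blocks): {E} | {B,C}.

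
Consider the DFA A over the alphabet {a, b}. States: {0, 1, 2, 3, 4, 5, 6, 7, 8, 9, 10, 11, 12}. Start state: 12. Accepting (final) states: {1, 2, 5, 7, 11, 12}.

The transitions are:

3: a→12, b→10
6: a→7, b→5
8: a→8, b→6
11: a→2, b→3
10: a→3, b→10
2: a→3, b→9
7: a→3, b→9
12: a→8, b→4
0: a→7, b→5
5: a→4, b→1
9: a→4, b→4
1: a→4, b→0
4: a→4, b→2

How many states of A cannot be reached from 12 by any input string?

BFS from 12 reaches {0, 1, 2, 3, 4, 5, 6, 7, 8, 9, 10, 12}; the 1 state(s) 11 are never visited.

1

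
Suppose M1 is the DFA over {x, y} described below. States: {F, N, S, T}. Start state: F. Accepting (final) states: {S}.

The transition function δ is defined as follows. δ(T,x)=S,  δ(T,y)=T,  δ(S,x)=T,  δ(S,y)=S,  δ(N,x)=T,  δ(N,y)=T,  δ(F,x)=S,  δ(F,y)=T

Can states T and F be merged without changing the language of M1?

First remove the unreachable states {N}; 3 states remain.
P0 = {S} | {F,T}.
The partition is now stable with 2 blocks: {S} | {F,T}.
T and F lie in the same block of the stable partition, so they are equivalent — no string distinguishes them.

Yes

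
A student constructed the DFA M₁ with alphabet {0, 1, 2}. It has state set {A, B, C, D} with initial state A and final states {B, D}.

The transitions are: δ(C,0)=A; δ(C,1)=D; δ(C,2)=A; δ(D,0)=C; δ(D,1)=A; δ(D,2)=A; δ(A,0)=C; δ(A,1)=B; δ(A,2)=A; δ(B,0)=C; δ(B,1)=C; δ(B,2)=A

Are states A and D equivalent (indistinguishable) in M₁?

No

Every state is reachable, so we keep all 4.
Initial partition by acceptance: {B,D} | {A,C}.
Stable partition: {B,D} | {A,C} — 2 equivalence classes.
A and D end up in different blocks, so they are distinguishable. For instance, the string 'ε' is accepted from only D.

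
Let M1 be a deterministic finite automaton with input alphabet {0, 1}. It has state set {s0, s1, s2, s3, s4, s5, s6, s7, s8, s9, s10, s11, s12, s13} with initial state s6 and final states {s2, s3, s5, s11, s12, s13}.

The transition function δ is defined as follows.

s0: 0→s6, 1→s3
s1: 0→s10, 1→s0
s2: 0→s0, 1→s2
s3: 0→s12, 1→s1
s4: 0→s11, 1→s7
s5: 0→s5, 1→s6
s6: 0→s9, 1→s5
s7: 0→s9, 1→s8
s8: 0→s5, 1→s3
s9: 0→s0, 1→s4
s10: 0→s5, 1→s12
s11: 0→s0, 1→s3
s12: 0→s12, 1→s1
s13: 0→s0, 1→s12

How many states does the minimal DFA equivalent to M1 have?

States {s2,s13} cannot be reached from the start state, so discard them.
P0 = {s3,s5,s11,s12} | {s0,s1,s4,s6,s7,s8,s9,s10}.
Refine {s3,s5,s11,s12} on symbol 0: members go to different blocks, giving {s3,s5,s12} and {s11}.
Refine {s0,s1,s4,s6,s7,s8,s9,s10} on symbol 0: members go to different blocks, giving {s0,s1,s6,s7,s9} and {s8,s10} and {s4}.
Split {s0,s1,s6,s7,s9} by δ(·,0) → {s0,s6,s7,s9} and {s1}.
Split {s3,s5,s12} by δ(·,1) → {s3,s12} and {s5}.
On input 1, block {s0,s6,s7,s9} splits into {s0} and {s6} and {s7} and {s9}.
Stable partition: {s3,s12} | {s0} | {s11} | {s8,s10} | {s4} | {s1} | {s5} | {s6} | {s7} | {s9} — 10 equivalence classes.

10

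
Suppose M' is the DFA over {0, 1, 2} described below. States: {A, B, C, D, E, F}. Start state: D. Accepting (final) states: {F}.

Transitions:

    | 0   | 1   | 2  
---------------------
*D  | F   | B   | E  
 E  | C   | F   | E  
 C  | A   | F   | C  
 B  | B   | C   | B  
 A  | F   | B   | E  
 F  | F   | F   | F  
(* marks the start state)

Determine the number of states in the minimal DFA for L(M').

All states are reachable from the start state.
Start with accepting vs non-accepting: {F} | {A,B,C,D,E}.
Refine {A,B,C,D,E} on symbol 0: members go to different blocks, giving {B,C,E} and {A,D}.
Split {B,C,E} by δ(·,0) → {B,E} and {C}.
Refine {B,E} on symbol 0: members go to different blocks, giving {B} and {E}.
The partition is now stable with 5 blocks: {F} | {B} | {A,D} | {C} | {E}.

5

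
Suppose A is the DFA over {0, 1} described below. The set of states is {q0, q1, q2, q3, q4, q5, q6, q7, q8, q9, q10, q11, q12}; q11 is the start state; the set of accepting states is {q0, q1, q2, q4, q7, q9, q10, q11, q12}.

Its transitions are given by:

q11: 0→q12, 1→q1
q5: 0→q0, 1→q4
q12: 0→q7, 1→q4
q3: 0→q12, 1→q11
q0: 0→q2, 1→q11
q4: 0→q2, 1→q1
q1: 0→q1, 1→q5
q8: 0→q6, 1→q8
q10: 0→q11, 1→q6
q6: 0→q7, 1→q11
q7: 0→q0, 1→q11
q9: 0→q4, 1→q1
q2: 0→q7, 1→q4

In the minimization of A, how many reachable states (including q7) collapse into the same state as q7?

Reachable states from the start: {q0,q1,q2,q4,q5,q7,q11,q12}. Unreachable: {q3,q6,q8,q9,q10} — drop them.
Start with accepting vs non-accepting: {q0,q1,q2,q4,q7,q11,q12} | {q5}.
Split {q0,q1,q2,q4,q7,q11,q12} by δ(·,1) → {q0,q2,q4,q7,q11,q12} and {q1}.
Split {q0,q2,q4,q7,q11,q12} by δ(·,1) → {q0,q2,q7,q12} and {q4,q11}.
The partition is now stable with 4 blocks: {q0,q2,q7,q12} | {q5} | {q1} | {q4,q11}.
State q7 belongs to the block {q0,q2,q7,q12}, which has 4 states.

4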